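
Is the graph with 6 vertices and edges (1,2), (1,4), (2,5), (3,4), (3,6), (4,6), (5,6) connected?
Yes (BFS from 1 visits [1, 2, 4, 5, 3, 6] — all 6 vertices reached)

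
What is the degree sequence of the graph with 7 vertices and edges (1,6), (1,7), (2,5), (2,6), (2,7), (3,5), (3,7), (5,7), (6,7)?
[5, 3, 3, 3, 2, 2, 0] (degrees: deg(1)=2, deg(2)=3, deg(3)=2, deg(4)=0, deg(5)=3, deg(6)=3, deg(7)=5)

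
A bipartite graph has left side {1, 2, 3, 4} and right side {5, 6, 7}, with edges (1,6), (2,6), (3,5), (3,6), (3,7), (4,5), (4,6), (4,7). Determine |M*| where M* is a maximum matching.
3 (matching: (1,6), (3,7), (4,5); upper bound min(|L|,|R|) = min(4,3) = 3)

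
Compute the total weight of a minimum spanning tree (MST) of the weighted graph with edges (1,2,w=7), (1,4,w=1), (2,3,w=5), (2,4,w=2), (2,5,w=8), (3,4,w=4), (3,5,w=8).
15 (MST edges: (1,4,w=1), (2,4,w=2), (2,5,w=8), (3,4,w=4); sum of weights 1 + 2 + 8 + 4 = 15)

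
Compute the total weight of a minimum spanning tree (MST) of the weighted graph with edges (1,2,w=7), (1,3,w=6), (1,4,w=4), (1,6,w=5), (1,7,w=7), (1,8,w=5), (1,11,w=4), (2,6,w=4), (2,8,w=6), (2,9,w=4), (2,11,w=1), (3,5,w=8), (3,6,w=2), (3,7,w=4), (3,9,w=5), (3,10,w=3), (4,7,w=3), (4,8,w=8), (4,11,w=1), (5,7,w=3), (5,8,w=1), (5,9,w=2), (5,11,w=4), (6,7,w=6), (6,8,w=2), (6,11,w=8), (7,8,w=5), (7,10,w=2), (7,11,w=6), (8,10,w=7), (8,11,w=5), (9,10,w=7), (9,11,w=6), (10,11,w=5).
21 (MST edges: (1,11,w=4), (2,11,w=1), (3,6,w=2), (3,10,w=3), (4,7,w=3), (4,11,w=1), (5,8,w=1), (5,9,w=2), (6,8,w=2), (7,10,w=2); sum of weights 4 + 1 + 2 + 3 + 3 + 1 + 1 + 2 + 2 + 2 = 21)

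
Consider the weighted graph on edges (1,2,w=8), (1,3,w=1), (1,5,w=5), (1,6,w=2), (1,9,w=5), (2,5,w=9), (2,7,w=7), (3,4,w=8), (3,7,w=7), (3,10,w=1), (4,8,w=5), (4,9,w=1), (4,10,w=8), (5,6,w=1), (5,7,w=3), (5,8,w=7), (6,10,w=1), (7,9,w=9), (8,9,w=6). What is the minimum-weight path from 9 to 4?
1 (path: 9 -> 4; weights 1 = 1)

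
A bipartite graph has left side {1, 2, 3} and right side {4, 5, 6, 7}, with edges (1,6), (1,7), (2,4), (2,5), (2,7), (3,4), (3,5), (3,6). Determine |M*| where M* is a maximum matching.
3 (matching: (1,7), (2,5), (3,6); upper bound min(|L|,|R|) = min(3,4) = 3)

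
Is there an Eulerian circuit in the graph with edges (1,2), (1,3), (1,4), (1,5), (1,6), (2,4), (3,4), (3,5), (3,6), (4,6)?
No (2 vertices have odd degree: {1, 6}; Eulerian circuit requires 0)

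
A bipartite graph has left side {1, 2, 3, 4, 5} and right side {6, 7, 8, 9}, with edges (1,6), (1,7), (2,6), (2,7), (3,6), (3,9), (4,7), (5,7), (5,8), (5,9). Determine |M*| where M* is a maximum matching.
4 (matching: (1,7), (2,6), (3,9), (5,8); upper bound min(|L|,|R|) = min(5,4) = 4)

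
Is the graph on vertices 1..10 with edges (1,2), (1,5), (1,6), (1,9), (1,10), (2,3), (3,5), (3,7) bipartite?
Yes. Partition: {1, 3, 4, 8}, {2, 5, 6, 7, 9, 10}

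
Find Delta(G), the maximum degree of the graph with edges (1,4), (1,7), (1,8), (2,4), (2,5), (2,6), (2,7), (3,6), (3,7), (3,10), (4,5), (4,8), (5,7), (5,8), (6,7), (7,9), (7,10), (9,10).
7 (attained at vertex 7)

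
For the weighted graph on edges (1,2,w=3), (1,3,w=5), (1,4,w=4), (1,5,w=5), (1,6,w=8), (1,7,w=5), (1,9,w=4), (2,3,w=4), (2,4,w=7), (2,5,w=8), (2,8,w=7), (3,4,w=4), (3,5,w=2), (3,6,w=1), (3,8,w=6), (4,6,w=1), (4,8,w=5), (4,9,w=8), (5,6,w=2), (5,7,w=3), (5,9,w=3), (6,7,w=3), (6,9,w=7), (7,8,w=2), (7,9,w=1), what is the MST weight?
17 (MST edges: (1,2,w=3), (1,4,w=4), (3,5,w=2), (3,6,w=1), (4,6,w=1), (5,7,w=3), (7,8,w=2), (7,9,w=1); sum of weights 3 + 4 + 2 + 1 + 1 + 3 + 2 + 1 = 17)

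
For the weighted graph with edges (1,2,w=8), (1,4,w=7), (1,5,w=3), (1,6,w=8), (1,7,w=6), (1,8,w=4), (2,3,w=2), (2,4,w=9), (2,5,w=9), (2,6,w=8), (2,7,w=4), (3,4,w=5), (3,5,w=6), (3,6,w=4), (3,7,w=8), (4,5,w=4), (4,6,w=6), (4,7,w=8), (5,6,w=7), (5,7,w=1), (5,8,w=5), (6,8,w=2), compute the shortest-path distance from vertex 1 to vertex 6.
6 (path: 1 -> 8 -> 6; weights 4 + 2 = 6)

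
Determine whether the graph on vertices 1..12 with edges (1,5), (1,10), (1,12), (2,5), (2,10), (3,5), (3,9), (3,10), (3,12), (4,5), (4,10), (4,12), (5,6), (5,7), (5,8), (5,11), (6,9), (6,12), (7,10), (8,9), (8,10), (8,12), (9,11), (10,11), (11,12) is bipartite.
Yes. Partition: {1, 2, 3, 4, 6, 7, 8, 11}, {5, 9, 10, 12}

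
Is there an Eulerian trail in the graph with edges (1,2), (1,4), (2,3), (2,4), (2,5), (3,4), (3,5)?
Yes (the graph is connected and exactly 2 vertices have odd degree: {3, 4}; any Eulerian path must start and end at those)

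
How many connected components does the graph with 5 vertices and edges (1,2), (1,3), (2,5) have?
2 (components: {1, 2, 3, 5}, {4})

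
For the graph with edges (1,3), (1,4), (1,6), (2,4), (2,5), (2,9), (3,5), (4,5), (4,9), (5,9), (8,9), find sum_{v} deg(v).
22 (handshake: sum of degrees = 2|E| = 2 x 11 = 22)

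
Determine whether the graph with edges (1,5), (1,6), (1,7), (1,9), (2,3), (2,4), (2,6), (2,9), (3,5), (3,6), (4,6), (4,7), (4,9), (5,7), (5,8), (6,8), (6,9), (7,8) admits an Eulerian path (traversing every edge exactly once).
Yes (the graph is connected and exactly 2 vertices have odd degree: {3, 8}; any Eulerian path must start and end at those)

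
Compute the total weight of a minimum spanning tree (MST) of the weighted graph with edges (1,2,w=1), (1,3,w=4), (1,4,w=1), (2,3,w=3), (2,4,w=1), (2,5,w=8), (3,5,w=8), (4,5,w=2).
7 (MST edges: (1,2,w=1), (1,4,w=1), (2,3,w=3), (4,5,w=2); sum of weights 1 + 1 + 3 + 2 = 7)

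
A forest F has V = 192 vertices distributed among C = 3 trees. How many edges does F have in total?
189 (Each of the 3 component trees on V_i vertices has V_i - 1 edges; summing gives V - C = 192 - 3 = 189)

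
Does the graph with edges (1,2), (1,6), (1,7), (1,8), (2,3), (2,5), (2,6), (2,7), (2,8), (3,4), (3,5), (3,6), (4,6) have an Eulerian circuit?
Yes (the graph is connected and all 8 vertices have even degree)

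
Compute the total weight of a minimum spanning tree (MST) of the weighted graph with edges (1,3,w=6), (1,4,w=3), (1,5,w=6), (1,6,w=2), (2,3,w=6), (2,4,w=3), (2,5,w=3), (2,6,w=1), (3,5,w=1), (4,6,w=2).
9 (MST edges: (1,6,w=2), (2,5,w=3), (2,6,w=1), (3,5,w=1), (4,6,w=2); sum of weights 2 + 3 + 1 + 1 + 2 = 9)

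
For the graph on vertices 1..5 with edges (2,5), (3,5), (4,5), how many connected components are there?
2 (components: {1}, {2, 3, 4, 5})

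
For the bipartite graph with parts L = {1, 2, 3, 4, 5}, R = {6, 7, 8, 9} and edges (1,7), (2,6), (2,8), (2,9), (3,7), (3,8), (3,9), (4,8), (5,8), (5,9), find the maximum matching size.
4 (matching: (1,7), (2,6), (3,8), (5,9); upper bound min(|L|,|R|) = min(5,4) = 4)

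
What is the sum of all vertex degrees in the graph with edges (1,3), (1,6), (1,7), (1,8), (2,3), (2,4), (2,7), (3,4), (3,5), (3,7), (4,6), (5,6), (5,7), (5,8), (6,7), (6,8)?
32 (handshake: sum of degrees = 2|E| = 2 x 16 = 32)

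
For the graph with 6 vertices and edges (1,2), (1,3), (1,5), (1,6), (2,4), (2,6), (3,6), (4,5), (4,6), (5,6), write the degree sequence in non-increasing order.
[5, 4, 3, 3, 3, 2] (degrees: deg(1)=4, deg(2)=3, deg(3)=2, deg(4)=3, deg(5)=3, deg(6)=5)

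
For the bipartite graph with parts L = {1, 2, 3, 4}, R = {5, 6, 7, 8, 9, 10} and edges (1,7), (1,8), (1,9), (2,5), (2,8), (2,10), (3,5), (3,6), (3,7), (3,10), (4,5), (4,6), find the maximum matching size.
4 (matching: (1,9), (2,8), (3,10), (4,6); upper bound min(|L|,|R|) = min(4,6) = 4)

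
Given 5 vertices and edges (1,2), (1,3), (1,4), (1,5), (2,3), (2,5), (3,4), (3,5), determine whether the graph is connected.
Yes (BFS from 1 visits [1, 2, 3, 4, 5] — all 5 vertices reached)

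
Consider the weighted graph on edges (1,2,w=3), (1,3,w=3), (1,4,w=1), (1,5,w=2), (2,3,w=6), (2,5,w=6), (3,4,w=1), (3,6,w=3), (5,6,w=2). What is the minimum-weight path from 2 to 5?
5 (path: 2 -> 1 -> 5; weights 3 + 2 = 5)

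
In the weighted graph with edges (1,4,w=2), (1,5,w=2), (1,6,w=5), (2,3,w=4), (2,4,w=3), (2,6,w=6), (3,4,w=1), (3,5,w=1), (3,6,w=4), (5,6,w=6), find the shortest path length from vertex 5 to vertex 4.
2 (path: 5 -> 3 -> 4; weights 1 + 1 = 2)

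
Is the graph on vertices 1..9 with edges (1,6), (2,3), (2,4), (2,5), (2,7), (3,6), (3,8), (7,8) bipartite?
Yes. Partition: {1, 3, 4, 5, 7, 9}, {2, 6, 8}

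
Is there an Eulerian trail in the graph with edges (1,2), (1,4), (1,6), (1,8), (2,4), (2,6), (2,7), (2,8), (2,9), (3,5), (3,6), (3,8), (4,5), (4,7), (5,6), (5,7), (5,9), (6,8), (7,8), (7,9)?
No (6 vertices have odd degree: {3, 5, 6, 7, 8, 9}; Eulerian path requires 0 or 2)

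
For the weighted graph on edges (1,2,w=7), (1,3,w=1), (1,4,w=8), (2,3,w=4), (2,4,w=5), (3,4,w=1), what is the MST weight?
6 (MST edges: (1,3,w=1), (2,3,w=4), (3,4,w=1); sum of weights 1 + 4 + 1 = 6)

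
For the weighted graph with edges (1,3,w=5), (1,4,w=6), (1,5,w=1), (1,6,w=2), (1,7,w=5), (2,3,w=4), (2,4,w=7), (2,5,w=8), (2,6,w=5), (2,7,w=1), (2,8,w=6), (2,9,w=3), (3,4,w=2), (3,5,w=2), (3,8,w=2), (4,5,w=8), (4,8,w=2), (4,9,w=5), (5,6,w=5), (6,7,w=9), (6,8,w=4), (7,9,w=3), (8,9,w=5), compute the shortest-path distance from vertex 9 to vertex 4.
5 (path: 9 -> 4; weights 5 = 5)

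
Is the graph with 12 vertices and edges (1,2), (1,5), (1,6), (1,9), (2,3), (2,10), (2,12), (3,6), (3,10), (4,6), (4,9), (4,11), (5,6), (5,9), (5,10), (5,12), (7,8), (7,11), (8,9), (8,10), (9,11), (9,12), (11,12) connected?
Yes (BFS from 1 visits [1, 2, 5, 6, 9, 3, 10, 12, 4, 8, 11, 7] — all 12 vertices reached)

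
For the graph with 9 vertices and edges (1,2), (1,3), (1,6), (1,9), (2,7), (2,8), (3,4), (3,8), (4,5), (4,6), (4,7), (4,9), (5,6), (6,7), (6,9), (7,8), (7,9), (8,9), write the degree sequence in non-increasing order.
[5, 5, 5, 5, 4, 4, 3, 3, 2] (degrees: deg(1)=4, deg(2)=3, deg(3)=3, deg(4)=5, deg(5)=2, deg(6)=5, deg(7)=5, deg(8)=4, deg(9)=5)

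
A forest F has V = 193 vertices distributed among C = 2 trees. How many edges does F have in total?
191 (Each of the 2 component trees on V_i vertices has V_i - 1 edges; summing gives V - C = 193 - 2 = 191)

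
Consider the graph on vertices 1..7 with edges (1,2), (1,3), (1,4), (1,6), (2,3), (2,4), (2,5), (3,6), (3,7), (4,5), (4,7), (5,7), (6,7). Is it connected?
Yes (BFS from 1 visits [1, 2, 3, 4, 6, 5, 7] — all 7 vertices reached)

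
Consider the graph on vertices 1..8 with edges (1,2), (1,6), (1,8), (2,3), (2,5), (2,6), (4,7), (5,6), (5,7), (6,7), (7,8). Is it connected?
Yes (BFS from 1 visits [1, 2, 6, 8, 3, 5, 7, 4] — all 8 vertices reached)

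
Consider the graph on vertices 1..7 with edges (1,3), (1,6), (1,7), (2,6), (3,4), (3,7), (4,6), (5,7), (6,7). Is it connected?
Yes (BFS from 1 visits [1, 3, 6, 7, 4, 2, 5] — all 7 vertices reached)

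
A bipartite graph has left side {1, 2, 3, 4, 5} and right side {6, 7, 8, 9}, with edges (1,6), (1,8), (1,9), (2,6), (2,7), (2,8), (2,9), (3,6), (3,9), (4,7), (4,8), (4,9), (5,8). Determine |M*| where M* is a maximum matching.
4 (matching: (1,9), (2,8), (3,6), (4,7); upper bound min(|L|,|R|) = min(5,4) = 4)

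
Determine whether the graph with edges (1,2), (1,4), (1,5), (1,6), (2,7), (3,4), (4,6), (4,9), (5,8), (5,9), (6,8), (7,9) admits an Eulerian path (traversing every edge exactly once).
No (4 vertices have odd degree: {3, 5, 6, 9}; Eulerian path requires 0 or 2)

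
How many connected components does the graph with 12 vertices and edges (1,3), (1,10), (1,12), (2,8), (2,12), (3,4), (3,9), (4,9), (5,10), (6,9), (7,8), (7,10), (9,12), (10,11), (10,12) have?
1 (components: {1, 2, 3, 4, 5, 6, 7, 8, 9, 10, 11, 12})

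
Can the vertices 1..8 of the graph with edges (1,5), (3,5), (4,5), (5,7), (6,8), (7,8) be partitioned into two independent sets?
Yes. Partition: {1, 2, 3, 4, 6, 7}, {5, 8}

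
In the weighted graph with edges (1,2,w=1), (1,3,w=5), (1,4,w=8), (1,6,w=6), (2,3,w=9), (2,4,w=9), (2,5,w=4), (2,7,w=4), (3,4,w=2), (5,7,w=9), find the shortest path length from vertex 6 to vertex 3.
11 (path: 6 -> 1 -> 3; weights 6 + 5 = 11)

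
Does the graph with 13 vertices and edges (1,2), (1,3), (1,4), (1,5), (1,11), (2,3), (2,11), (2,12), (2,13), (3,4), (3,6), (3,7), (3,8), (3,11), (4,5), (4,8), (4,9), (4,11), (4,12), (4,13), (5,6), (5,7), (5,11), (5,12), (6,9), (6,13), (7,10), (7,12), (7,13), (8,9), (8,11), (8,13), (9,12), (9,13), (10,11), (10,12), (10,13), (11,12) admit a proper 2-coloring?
No (odd cycle of length 3: 4 -> 1 -> 3 -> 4)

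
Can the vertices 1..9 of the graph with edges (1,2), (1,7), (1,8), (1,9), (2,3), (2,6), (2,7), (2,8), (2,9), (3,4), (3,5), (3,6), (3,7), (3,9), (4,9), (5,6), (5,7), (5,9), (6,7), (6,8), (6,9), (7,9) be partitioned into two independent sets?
No (odd cycle of length 3: 8 -> 1 -> 2 -> 8)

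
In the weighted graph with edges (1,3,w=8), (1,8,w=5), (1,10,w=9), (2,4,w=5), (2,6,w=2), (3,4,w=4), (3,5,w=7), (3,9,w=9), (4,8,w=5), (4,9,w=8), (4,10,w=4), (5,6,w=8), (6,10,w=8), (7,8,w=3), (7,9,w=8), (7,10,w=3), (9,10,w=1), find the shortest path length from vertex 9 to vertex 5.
16 (path: 9 -> 3 -> 5; weights 9 + 7 = 16)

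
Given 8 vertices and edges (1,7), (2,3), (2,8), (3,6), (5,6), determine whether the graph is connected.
No, it has 3 components: {1, 7}, {2, 3, 5, 6, 8}, {4}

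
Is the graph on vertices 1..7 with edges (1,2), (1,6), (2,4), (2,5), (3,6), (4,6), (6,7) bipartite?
Yes. Partition: {1, 3, 4, 5, 7}, {2, 6}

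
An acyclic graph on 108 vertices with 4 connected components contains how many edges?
104 (Each of the 4 component trees on V_i vertices has V_i - 1 edges; summing gives V - C = 108 - 4 = 104)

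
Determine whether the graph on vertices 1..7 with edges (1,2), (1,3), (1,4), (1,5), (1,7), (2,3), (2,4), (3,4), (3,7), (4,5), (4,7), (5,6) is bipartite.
No (odd cycle of length 3: 2 -> 1 -> 3 -> 2)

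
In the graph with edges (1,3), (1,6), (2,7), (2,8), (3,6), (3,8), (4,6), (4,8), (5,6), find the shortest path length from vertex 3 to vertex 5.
2 (path: 3 -> 6 -> 5, 2 edges)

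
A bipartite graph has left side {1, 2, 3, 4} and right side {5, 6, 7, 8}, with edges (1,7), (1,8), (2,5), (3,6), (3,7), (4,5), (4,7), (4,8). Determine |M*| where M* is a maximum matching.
4 (matching: (1,8), (2,5), (3,6), (4,7); upper bound min(|L|,|R|) = min(4,4) = 4)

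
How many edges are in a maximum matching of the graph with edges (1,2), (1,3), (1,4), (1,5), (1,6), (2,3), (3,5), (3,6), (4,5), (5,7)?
3 (matching: (1,4), (3,6), (5,7); upper bound floor(n/2) = floor(7/2) = 3)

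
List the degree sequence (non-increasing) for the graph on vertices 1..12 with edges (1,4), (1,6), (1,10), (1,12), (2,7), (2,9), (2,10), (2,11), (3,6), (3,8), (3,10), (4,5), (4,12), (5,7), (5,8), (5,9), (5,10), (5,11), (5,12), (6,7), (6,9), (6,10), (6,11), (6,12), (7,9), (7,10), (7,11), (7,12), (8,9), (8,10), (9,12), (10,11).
[8, 7, 7, 7, 6, 6, 5, 4, 4, 4, 3, 3] (degrees: deg(1)=4, deg(2)=4, deg(3)=3, deg(4)=3, deg(5)=7, deg(6)=7, deg(7)=7, deg(8)=4, deg(9)=6, deg(10)=8, deg(11)=5, deg(12)=6)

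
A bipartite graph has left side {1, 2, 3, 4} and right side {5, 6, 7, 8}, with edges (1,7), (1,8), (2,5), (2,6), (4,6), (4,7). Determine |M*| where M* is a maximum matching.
3 (matching: (1,8), (2,6), (4,7); upper bound min(|L|,|R|) = min(4,4) = 4)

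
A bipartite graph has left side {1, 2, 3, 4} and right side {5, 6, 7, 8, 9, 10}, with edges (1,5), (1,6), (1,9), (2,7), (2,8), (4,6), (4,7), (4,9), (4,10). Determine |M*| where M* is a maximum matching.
3 (matching: (1,9), (2,8), (4,10); upper bound min(|L|,|R|) = min(4,6) = 4)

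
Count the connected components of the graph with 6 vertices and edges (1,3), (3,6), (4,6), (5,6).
2 (components: {1, 3, 4, 5, 6}, {2})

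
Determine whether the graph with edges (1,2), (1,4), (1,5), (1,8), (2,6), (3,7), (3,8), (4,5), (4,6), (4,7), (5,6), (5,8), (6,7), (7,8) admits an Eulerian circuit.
Yes (the graph is connected and all 8 vertices have even degree)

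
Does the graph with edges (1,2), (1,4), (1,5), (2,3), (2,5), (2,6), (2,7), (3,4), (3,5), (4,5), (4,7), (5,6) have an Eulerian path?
No (4 vertices have odd degree: {1, 2, 3, 5}; Eulerian path requires 0 or 2)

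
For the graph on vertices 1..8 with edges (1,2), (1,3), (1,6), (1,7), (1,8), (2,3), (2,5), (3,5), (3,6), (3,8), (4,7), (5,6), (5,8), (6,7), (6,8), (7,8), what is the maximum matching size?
4 (matching: (1,6), (2,5), (3,8), (4,7); upper bound floor(n/2) = floor(8/2) = 4)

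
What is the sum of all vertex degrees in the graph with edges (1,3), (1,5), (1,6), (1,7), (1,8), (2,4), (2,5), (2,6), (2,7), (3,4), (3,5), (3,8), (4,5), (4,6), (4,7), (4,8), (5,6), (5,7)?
36 (handshake: sum of degrees = 2|E| = 2 x 18 = 36)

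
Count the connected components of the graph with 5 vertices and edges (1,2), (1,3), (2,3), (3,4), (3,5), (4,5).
1 (components: {1, 2, 3, 4, 5})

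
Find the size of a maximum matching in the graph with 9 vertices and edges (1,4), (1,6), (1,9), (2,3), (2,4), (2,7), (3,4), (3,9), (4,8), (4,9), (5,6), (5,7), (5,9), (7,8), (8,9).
4 (matching: (2,3), (4,9), (5,6), (7,8); upper bound floor(n/2) = floor(9/2) = 4)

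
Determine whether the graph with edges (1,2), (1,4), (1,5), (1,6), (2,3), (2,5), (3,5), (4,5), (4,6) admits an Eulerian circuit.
No (2 vertices have odd degree: {2, 4}; Eulerian circuit requires 0)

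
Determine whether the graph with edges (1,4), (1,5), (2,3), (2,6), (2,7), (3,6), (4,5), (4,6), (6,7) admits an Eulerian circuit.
No (2 vertices have odd degree: {2, 4}; Eulerian circuit requires 0)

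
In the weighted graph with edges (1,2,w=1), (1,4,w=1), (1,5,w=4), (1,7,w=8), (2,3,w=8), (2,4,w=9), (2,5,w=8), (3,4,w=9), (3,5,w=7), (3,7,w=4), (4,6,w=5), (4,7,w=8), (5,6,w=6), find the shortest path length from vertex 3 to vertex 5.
7 (path: 3 -> 5; weights 7 = 7)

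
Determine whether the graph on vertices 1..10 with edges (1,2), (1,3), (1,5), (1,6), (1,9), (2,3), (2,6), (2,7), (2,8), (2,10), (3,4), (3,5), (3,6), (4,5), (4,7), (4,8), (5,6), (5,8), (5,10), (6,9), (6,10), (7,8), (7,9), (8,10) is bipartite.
No (odd cycle of length 3: 3 -> 1 -> 6 -> 3)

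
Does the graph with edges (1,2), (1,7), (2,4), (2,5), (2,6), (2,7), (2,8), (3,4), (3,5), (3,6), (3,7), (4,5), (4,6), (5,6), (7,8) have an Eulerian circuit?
Yes (the graph is connected and all 8 vertices have even degree)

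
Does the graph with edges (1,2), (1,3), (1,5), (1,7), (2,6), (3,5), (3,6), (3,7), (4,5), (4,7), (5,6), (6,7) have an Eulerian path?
Yes — and in fact it has an Eulerian circuit (the graph is connected and all 7 vertices have even degree)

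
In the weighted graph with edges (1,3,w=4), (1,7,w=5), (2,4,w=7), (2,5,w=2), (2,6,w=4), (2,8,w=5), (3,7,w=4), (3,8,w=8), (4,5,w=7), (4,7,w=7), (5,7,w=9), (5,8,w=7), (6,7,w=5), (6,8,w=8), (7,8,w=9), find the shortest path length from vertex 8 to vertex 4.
12 (path: 8 -> 2 -> 4; weights 5 + 7 = 12)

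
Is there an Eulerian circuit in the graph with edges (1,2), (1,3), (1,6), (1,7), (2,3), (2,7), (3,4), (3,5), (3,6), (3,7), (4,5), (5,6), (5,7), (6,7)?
No (2 vertices have odd degree: {2, 7}; Eulerian circuit requires 0)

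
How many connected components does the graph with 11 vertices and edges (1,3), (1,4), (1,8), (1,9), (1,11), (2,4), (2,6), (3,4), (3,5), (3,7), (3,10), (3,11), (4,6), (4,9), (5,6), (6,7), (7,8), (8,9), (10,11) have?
1 (components: {1, 2, 3, 4, 5, 6, 7, 8, 9, 10, 11})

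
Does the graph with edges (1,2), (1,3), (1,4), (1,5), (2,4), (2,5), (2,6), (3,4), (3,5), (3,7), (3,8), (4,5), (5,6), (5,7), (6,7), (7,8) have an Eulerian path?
Yes (the graph is connected and exactly 2 vertices have odd degree: {3, 6}; any Eulerian path must start and end at those)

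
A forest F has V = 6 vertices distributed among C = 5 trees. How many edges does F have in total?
1 (Each of the 5 component trees on V_i vertices has V_i - 1 edges; summing gives V - C = 6 - 5 = 1)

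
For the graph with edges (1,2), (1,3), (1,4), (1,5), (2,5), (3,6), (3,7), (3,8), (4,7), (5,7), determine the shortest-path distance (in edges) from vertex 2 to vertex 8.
3 (path: 2 -> 1 -> 3 -> 8, 3 edges)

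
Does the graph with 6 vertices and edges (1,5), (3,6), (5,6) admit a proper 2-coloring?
Yes. Partition: {1, 2, 4, 6}, {3, 5}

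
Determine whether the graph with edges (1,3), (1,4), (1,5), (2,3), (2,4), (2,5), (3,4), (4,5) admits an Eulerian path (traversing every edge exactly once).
No (4 vertices have odd degree: {1, 2, 3, 5}; Eulerian path requires 0 or 2)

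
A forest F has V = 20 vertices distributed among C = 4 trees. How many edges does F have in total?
16 (Each of the 4 component trees on V_i vertices has V_i - 1 edges; summing gives V - C = 20 - 4 = 16)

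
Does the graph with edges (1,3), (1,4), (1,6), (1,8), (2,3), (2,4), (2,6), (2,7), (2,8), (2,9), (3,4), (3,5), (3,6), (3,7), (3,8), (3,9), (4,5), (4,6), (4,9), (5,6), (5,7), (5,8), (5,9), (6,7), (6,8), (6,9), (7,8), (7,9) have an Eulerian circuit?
Yes (the graph is connected and all 9 vertices have even degree)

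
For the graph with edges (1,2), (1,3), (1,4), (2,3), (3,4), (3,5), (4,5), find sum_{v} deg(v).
14 (handshake: sum of degrees = 2|E| = 2 x 7 = 14)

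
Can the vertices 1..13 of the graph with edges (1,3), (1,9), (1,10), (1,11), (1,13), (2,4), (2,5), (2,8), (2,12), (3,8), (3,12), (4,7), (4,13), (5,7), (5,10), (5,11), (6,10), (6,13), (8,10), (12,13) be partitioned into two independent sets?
Yes. Partition: {1, 4, 5, 6, 8, 12}, {2, 3, 7, 9, 10, 11, 13}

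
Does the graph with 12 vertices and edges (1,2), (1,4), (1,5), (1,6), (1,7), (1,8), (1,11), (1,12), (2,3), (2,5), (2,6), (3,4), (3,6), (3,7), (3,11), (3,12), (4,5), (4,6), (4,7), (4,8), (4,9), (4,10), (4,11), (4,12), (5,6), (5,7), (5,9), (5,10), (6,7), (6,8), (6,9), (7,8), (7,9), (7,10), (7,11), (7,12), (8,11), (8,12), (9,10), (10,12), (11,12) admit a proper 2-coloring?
No (odd cycle of length 3: 6 -> 1 -> 8 -> 6)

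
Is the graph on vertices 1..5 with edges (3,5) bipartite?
Yes. Partition: {1, 2, 3, 4}, {5}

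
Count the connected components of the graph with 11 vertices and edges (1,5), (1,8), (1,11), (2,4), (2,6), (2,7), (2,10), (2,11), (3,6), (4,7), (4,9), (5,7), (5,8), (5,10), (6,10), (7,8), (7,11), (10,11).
1 (components: {1, 2, 3, 4, 5, 6, 7, 8, 9, 10, 11})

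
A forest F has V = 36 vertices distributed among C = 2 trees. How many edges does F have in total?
34 (Each of the 2 component trees on V_i vertices has V_i - 1 edges; summing gives V - C = 36 - 2 = 34)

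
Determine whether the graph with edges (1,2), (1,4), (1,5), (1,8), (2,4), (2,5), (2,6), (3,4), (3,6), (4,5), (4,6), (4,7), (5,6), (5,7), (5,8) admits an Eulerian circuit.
Yes (the graph is connected and all 8 vertices have even degree)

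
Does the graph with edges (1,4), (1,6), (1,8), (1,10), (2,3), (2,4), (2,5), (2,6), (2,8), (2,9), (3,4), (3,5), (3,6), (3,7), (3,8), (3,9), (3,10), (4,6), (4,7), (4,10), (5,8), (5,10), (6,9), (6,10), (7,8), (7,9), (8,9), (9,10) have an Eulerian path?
Yes — and in fact it has an Eulerian circuit (the graph is connected and all 10 vertices have even degree)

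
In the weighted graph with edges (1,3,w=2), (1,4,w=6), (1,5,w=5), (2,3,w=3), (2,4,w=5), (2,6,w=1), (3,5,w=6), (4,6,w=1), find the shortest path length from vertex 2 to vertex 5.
9 (path: 2 -> 3 -> 5; weights 3 + 6 = 9)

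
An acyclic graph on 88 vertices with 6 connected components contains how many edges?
82 (Each of the 6 component trees on V_i vertices has V_i - 1 edges; summing gives V - C = 88 - 6 = 82)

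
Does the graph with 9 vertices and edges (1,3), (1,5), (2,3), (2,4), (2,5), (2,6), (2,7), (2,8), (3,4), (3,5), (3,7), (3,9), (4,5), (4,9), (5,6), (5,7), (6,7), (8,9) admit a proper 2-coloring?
No (odd cycle of length 3: 5 -> 1 -> 3 -> 5)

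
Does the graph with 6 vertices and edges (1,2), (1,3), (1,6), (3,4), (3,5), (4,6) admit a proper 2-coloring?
Yes. Partition: {1, 4, 5}, {2, 3, 6}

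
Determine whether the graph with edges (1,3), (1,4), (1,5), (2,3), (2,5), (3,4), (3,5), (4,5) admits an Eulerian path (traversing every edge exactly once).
Yes (the graph is connected and exactly 2 vertices have odd degree: {1, 4}; any Eulerian path must start and end at those)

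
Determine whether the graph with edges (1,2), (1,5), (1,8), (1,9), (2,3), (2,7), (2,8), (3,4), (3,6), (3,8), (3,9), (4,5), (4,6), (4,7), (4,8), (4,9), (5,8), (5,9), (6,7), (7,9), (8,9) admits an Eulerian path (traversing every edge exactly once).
Yes (the graph is connected and exactly 2 vertices have odd degree: {3, 6}; any Eulerian path must start and end at those)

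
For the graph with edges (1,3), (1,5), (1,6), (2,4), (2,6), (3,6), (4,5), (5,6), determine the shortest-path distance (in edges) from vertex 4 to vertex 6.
2 (path: 4 -> 2 -> 6, 2 edges)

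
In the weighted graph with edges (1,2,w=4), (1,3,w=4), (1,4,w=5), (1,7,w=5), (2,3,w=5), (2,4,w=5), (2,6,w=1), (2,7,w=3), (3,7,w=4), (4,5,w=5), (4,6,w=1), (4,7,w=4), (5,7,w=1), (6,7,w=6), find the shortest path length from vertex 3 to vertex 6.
6 (path: 3 -> 2 -> 6; weights 5 + 1 = 6)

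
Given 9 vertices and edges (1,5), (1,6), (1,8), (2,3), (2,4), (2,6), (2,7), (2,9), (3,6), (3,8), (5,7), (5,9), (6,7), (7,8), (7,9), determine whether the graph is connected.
Yes (BFS from 1 visits [1, 5, 6, 8, 7, 9, 2, 3, 4] — all 9 vertices reached)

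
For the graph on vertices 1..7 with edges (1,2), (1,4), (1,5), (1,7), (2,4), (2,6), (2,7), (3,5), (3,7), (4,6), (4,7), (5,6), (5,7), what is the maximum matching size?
3 (matching: (1,4), (2,6), (5,7); upper bound floor(n/2) = floor(7/2) = 3)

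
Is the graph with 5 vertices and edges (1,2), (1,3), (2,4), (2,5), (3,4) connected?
Yes (BFS from 1 visits [1, 2, 3, 4, 5] — all 5 vertices reached)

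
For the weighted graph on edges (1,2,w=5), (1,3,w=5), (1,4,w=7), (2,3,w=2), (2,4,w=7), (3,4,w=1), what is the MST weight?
8 (MST edges: (1,3,w=5), (2,3,w=2), (3,4,w=1); sum of weights 5 + 2 + 1 = 8)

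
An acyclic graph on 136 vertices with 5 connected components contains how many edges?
131 (Each of the 5 component trees on V_i vertices has V_i - 1 edges; summing gives V - C = 136 - 5 = 131)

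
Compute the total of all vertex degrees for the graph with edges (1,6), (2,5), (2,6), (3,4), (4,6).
10 (handshake: sum of degrees = 2|E| = 2 x 5 = 10)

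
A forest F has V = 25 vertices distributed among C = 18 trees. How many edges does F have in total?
7 (Each of the 18 component trees on V_i vertices has V_i - 1 edges; summing gives V - C = 25 - 18 = 7)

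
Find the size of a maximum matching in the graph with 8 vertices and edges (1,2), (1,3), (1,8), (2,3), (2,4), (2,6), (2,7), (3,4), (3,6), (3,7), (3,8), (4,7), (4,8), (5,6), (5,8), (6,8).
4 (matching: (1,3), (2,7), (4,8), (5,6); upper bound floor(n/2) = floor(8/2) = 4)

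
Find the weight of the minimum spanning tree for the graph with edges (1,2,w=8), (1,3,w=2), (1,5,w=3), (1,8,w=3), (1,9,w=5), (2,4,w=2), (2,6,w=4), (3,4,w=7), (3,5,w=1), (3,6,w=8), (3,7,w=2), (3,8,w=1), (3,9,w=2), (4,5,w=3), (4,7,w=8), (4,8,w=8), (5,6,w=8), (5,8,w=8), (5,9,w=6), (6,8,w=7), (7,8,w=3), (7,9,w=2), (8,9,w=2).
17 (MST edges: (1,3,w=2), (2,4,w=2), (2,6,w=4), (3,5,w=1), (3,7,w=2), (3,8,w=1), (3,9,w=2), (4,5,w=3); sum of weights 2 + 2 + 4 + 1 + 2 + 1 + 2 + 3 = 17)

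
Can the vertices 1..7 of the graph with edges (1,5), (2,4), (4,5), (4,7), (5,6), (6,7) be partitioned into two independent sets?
Yes. Partition: {1, 3, 4, 6}, {2, 5, 7}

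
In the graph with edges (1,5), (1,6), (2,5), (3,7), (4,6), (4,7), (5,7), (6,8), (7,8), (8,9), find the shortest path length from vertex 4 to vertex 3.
2 (path: 4 -> 7 -> 3, 2 edges)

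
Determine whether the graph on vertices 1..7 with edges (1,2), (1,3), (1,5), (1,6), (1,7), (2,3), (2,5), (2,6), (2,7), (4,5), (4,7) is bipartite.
No (odd cycle of length 3: 7 -> 1 -> 2 -> 7)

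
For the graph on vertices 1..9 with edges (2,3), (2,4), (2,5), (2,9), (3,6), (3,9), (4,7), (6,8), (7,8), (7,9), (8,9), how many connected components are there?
2 (components: {1}, {2, 3, 4, 5, 6, 7, 8, 9})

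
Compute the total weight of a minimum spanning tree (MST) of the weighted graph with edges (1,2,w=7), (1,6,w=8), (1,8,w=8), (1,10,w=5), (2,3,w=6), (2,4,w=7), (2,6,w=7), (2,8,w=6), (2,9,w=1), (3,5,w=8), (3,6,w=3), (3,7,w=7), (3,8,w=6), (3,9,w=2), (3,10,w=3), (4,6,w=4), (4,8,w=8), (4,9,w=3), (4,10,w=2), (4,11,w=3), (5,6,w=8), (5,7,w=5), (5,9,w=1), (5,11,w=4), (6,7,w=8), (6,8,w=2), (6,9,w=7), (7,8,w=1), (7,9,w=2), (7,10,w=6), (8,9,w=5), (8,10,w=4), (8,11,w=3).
22 (MST edges: (1,10,w=5), (2,9,w=1), (3,9,w=2), (3,10,w=3), (4,10,w=2), (4,11,w=3), (5,9,w=1), (6,8,w=2), (7,8,w=1), (7,9,w=2); sum of weights 5 + 1 + 2 + 3 + 2 + 3 + 1 + 2 + 1 + 2 = 22)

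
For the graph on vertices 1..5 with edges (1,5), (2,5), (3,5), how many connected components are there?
2 (components: {1, 2, 3, 5}, {4})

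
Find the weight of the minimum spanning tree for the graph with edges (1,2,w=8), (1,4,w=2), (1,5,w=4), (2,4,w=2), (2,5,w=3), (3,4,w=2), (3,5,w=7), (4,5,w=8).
9 (MST edges: (1,4,w=2), (2,4,w=2), (2,5,w=3), (3,4,w=2); sum of weights 2 + 2 + 3 + 2 = 9)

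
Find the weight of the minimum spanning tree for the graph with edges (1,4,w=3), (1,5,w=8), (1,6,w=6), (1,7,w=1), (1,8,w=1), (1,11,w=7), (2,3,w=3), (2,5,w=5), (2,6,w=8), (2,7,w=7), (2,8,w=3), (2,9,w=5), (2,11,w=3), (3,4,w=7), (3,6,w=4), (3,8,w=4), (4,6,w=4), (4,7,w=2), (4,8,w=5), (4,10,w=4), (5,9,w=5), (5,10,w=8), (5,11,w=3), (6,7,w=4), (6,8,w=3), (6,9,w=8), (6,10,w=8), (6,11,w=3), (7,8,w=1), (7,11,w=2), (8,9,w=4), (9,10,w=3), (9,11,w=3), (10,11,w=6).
24 (MST edges: (1,7,w=1), (1,8,w=1), (2,3,w=3), (2,8,w=3), (4,7,w=2), (5,11,w=3), (6,8,w=3), (7,11,w=2), (9,10,w=3), (9,11,w=3); sum of weights 1 + 1 + 3 + 3 + 2 + 3 + 3 + 2 + 3 + 3 = 24)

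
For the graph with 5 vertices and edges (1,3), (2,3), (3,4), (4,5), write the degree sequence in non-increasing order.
[3, 2, 1, 1, 1] (degrees: deg(1)=1, deg(2)=1, deg(3)=3, deg(4)=2, deg(5)=1)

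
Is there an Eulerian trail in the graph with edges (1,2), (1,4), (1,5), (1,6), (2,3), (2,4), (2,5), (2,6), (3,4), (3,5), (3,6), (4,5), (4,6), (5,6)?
No (4 vertices have odd degree: {2, 4, 5, 6}; Eulerian path requires 0 or 2)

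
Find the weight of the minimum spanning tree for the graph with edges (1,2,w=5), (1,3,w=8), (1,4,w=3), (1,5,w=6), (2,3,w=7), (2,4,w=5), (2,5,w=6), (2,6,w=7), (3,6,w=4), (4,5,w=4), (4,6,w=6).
22 (MST edges: (1,2,w=5), (1,4,w=3), (3,6,w=4), (4,5,w=4), (4,6,w=6); sum of weights 5 + 3 + 4 + 4 + 6 = 22)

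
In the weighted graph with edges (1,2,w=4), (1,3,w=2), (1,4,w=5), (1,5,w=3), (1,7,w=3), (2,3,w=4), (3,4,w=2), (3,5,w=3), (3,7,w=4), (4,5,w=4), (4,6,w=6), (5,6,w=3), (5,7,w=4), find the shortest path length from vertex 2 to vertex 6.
10 (path: 2 -> 1 -> 5 -> 6; weights 4 + 3 + 3 = 10)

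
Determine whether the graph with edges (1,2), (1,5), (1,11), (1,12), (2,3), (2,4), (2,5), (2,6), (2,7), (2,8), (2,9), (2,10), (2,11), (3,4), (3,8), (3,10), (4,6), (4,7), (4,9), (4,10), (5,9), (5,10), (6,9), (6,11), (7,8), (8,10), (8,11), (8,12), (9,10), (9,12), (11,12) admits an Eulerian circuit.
No (2 vertices have odd degree: {7, 11}; Eulerian circuit requires 0)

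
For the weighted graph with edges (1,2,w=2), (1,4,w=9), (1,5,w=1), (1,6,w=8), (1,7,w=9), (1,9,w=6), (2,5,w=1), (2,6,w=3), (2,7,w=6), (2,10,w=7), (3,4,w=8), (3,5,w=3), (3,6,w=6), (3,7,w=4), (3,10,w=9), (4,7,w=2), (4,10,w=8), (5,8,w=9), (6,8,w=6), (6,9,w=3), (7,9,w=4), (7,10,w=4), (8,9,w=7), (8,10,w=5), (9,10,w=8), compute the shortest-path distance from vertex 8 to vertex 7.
9 (path: 8 -> 10 -> 7; weights 5 + 4 = 9)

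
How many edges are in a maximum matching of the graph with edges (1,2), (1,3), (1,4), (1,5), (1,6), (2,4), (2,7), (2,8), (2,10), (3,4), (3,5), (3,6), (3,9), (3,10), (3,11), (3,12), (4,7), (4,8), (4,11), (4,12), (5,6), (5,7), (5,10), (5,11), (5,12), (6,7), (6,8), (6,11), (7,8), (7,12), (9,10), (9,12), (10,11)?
6 (matching: (1,2), (3,6), (4,8), (5,7), (9,12), (10,11); upper bound floor(n/2) = floor(12/2) = 6)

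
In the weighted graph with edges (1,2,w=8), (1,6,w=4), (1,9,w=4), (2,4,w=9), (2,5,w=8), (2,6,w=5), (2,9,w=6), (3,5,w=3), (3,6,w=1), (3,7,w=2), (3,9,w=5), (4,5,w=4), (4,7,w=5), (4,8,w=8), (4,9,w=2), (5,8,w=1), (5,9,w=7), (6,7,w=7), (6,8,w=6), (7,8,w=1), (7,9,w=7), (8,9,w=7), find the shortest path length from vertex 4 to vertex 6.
8 (path: 4 -> 9 -> 3 -> 6; weights 2 + 5 + 1 = 8)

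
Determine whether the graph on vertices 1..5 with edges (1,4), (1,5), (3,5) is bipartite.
Yes. Partition: {1, 2, 3}, {4, 5}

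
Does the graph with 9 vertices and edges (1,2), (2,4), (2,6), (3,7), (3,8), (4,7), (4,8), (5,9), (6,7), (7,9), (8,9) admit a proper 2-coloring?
Yes. Partition: {1, 3, 4, 6, 9}, {2, 5, 7, 8}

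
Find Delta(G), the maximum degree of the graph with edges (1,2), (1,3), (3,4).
2 (attained at vertices 1, 3)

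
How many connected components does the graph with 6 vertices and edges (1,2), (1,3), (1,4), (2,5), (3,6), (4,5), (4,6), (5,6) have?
1 (components: {1, 2, 3, 4, 5, 6})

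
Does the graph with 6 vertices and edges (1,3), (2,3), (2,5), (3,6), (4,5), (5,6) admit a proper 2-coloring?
Yes. Partition: {1, 2, 4, 6}, {3, 5}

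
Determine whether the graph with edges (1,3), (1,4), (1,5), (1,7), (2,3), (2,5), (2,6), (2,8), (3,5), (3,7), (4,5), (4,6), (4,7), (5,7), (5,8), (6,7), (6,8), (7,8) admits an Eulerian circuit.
Yes (the graph is connected and all 8 vertices have even degree)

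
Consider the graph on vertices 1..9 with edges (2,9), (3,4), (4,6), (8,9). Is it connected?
No, it has 5 components: {1}, {2, 8, 9}, {3, 4, 6}, {5}, {7}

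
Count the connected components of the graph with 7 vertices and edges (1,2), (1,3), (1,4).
4 (components: {1, 2, 3, 4}, {5}, {6}, {7})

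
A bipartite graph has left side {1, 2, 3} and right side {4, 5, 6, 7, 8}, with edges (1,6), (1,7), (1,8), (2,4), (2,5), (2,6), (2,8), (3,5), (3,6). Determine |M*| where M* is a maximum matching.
3 (matching: (1,7), (2,8), (3,6); upper bound min(|L|,|R|) = min(3,5) = 3)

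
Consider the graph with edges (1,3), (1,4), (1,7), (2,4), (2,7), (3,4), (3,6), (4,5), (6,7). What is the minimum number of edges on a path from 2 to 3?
2 (path: 2 -> 4 -> 3, 2 edges)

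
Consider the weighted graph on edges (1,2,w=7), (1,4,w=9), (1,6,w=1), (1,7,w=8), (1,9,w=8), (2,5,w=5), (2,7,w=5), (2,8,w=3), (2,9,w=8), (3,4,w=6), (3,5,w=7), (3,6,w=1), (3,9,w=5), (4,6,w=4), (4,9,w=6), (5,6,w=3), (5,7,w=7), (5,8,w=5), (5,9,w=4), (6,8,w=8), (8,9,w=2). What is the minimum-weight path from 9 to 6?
6 (path: 9 -> 3 -> 6; weights 5 + 1 = 6)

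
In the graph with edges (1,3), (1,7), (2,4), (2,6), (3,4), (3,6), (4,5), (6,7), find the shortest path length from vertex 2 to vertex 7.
2 (path: 2 -> 6 -> 7, 2 edges)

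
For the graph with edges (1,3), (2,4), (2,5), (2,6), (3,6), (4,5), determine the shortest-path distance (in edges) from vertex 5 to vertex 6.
2 (path: 5 -> 2 -> 6, 2 edges)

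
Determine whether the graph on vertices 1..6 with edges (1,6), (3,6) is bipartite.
Yes. Partition: {1, 2, 3, 4, 5}, {6}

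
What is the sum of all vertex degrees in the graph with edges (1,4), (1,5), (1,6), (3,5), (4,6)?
10 (handshake: sum of degrees = 2|E| = 2 x 5 = 10)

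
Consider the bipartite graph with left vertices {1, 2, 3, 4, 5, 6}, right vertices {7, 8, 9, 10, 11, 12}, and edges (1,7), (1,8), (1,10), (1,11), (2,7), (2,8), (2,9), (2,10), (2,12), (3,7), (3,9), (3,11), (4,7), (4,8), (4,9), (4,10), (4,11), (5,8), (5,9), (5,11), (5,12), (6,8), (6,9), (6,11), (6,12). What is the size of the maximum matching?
6 (matching: (1,11), (2,12), (3,7), (4,10), (5,8), (6,9); upper bound min(|L|,|R|) = min(6,6) = 6)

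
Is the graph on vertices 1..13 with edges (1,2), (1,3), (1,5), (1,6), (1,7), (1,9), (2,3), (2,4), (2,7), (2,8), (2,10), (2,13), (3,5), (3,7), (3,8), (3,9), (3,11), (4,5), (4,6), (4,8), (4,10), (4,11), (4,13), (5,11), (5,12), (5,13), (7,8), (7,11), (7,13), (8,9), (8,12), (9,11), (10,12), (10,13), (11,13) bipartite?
No (odd cycle of length 3: 3 -> 1 -> 5 -> 3)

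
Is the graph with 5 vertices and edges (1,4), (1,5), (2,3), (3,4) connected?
Yes (BFS from 1 visits [1, 4, 5, 3, 2] — all 5 vertices reached)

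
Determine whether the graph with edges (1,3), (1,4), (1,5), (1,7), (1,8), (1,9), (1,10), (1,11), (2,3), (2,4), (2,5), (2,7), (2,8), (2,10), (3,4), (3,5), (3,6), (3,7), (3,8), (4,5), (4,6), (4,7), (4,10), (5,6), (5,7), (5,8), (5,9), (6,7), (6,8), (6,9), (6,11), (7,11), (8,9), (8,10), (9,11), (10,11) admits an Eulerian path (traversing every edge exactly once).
No (8 vertices have odd degree: {3, 4, 6, 7, 8, 9, 10, 11}; Eulerian path requires 0 or 2)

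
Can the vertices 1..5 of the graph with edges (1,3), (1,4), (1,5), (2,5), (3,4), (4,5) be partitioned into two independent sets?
No (odd cycle of length 3: 5 -> 1 -> 4 -> 5)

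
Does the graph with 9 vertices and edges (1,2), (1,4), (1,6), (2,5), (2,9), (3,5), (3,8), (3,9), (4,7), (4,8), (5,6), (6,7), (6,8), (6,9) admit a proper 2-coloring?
Yes. Partition: {1, 5, 7, 8, 9}, {2, 3, 4, 6}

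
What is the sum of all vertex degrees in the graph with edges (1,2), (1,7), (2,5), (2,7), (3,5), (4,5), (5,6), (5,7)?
16 (handshake: sum of degrees = 2|E| = 2 x 8 = 16)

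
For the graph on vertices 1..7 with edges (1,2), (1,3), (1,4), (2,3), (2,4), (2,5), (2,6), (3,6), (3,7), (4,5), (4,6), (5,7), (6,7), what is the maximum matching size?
3 (matching: (1,3), (4,5), (6,7); upper bound floor(n/2) = floor(7/2) = 3)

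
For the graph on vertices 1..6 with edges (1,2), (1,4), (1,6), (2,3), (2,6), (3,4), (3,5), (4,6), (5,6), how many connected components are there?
1 (components: {1, 2, 3, 4, 5, 6})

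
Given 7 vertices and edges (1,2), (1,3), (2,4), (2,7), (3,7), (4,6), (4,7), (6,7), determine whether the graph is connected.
No, it has 2 components: {1, 2, 3, 4, 6, 7}, {5}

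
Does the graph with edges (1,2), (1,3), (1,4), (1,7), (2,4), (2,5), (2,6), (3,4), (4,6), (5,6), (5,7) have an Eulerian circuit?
No (2 vertices have odd degree: {5, 6}; Eulerian circuit requires 0)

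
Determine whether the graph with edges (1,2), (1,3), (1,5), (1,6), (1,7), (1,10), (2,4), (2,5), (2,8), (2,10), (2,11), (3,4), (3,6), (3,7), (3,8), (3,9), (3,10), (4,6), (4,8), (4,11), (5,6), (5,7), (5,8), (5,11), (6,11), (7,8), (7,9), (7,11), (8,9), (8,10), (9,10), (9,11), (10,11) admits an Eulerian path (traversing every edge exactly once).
No (6 vertices have odd degree: {3, 4, 6, 8, 9, 11}; Eulerian path requires 0 or 2)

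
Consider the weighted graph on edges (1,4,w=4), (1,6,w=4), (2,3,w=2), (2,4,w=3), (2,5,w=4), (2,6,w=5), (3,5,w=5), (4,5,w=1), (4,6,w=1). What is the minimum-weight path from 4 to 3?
5 (path: 4 -> 2 -> 3; weights 3 + 2 = 5)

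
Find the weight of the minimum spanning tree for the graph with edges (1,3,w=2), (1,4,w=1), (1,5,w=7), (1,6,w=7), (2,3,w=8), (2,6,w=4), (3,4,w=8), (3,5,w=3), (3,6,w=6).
16 (MST edges: (1,3,w=2), (1,4,w=1), (2,6,w=4), (3,5,w=3), (3,6,w=6); sum of weights 2 + 1 + 4 + 3 + 6 = 16)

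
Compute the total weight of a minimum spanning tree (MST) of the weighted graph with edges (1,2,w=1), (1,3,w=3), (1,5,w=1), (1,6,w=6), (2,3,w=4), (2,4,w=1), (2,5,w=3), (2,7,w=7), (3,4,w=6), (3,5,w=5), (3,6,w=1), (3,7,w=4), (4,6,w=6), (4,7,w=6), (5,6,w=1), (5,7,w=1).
6 (MST edges: (1,2,w=1), (1,5,w=1), (2,4,w=1), (3,6,w=1), (5,6,w=1), (5,7,w=1); sum of weights 1 + 1 + 1 + 1 + 1 + 1 = 6)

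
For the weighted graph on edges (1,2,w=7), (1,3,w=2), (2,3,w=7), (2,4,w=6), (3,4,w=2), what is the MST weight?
10 (MST edges: (1,3,w=2), (2,4,w=6), (3,4,w=2); sum of weights 2 + 6 + 2 = 10)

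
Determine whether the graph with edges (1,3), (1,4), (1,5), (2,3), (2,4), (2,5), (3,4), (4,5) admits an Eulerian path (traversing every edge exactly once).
No (4 vertices have odd degree: {1, 2, 3, 5}; Eulerian path requires 0 or 2)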